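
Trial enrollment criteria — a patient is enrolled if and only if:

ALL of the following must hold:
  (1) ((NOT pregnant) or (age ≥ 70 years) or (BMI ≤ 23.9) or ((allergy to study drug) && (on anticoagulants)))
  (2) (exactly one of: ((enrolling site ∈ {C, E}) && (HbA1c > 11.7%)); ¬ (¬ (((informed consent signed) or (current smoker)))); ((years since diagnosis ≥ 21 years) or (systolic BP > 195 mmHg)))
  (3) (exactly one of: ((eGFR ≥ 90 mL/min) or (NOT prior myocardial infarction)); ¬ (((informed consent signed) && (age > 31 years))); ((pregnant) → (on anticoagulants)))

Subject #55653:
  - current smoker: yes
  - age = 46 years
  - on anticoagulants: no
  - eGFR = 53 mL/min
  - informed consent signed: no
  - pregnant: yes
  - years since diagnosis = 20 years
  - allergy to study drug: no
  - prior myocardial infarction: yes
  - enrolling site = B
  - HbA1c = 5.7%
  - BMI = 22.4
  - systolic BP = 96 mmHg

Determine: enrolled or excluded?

Atomic conditions:
  NOT pregnant: yes → false
  age ≥ 70 years: 46 ≥ 70 is false
  BMI ≤ 23.9: 22.4 ≤ 23.9 is true
  allergy to study drug: no → false
  on anticoagulants: no → false
  enrolling site ∈ {C, E}: B is not in the set → false
  HbA1c > 11.7%: 5.7 > 11.7 is false
  informed consent signed: no → false
  current smoker: yes → true
  years since diagnosis ≥ 21 years: 20 ≥ 21 is false
  systolic BP > 195 mmHg: 96 > 195 is false
  eGFR ≥ 90 mL/min: 53 ≥ 90 is false
  NOT prior myocardial infarction: yes → false
  age > 31 years: 46 > 31 is true
  pregnant: yes → true
Combine:
[1.4] false AND false = false
[1] false OR false OR true OR false = true
[2.1] false AND false = false
[2.2.1.1] false OR true = true
[2.2.1] NOT true = false
[2.2] NOT false = true
[2.3] false OR false = false
[2] exactly-one(false, true, false) = true
[3.1] false OR false = false
[3.2.1] false AND true = false
[3.2] NOT false = true
[3.3] true → false = false
[3] exactly-one(false, true, false) = true
[root] true AND true AND true = true
Overall: true → enrolled

Enrolled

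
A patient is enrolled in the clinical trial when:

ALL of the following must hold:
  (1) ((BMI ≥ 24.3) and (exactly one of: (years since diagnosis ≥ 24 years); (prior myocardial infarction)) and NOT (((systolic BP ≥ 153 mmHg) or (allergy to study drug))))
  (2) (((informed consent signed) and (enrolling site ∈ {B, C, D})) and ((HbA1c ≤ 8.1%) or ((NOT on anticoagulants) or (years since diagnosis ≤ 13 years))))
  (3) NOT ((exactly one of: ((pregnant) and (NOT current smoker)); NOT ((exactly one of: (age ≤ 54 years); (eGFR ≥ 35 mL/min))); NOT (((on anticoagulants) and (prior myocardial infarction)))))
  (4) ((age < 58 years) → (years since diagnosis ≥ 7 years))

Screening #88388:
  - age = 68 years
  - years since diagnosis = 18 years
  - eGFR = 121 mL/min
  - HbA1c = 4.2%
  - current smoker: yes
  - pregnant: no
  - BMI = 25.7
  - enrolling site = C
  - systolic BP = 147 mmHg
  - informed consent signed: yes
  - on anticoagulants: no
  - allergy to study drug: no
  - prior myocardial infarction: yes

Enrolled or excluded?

Atomic conditions:
  BMI ≥ 24.3: 25.7 ≥ 24.3 is true
  years since diagnosis ≥ 24 years: 18 ≥ 24 is false
  prior myocardial infarction: yes → true
  systolic BP ≥ 153 mmHg: 147 ≥ 153 is false
  allergy to study drug: no → false
  informed consent signed: yes → true
  enrolling site ∈ {B, C, D}: C is in the set → true
  HbA1c ≤ 8.1%: 4.2 ≤ 8.1 is true
  NOT on anticoagulants: no → true
  years since diagnosis ≤ 13 years: 18 ≤ 13 is false
  pregnant: no → false
  NOT current smoker: yes → false
  age ≤ 54 years: 68 ≤ 54 is false
  eGFR ≥ 35 mL/min: 121 ≥ 35 is true
  on anticoagulants: no → false
  age < 58 years: 68 < 58 is false
  years since diagnosis ≥ 7 years: 18 ≥ 7 is true
Combine:
[1.2] exactly-one(false, true) = true
[1.3.1] false OR false = false
[1.3] NOT false = true
[1] true AND true AND true = true
[2.1] true AND true = true
[2.2.2] true OR false = true
[2.2] true OR true = true
[2] true AND true = true
[3.1.1] false AND false = false
[3.1.2.1] exactly-one(false, true) = true
[3.1.2] NOT true = false
[3.1.3.1] false AND true = false
[3.1.3] NOT false = true
[3.1] exactly-one(false, false, true) = true
[3] NOT true = false
[4] false → true (antecedent false ⇒ implication holds) = true
[root] true AND true AND false AND true = false
Overall: false → excluded

Excluded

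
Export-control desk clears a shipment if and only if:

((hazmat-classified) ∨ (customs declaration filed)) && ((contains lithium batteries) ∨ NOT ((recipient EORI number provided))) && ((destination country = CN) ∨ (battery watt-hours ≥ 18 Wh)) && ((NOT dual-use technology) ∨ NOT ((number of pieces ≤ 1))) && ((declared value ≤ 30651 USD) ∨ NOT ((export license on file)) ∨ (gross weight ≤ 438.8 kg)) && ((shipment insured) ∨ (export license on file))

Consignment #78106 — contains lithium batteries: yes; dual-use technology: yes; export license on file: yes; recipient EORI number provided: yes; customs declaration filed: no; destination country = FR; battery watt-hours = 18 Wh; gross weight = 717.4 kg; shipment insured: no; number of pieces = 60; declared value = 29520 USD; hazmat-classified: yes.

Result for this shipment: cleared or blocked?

Atomic conditions:
  hazmat-classified: yes → true
  customs declaration filed: no → false
  contains lithium batteries: yes → true
  recipient EORI number provided: yes → true
  destination country = CN: FR == CN is false
  battery watt-hours ≥ 18 Wh: 18 ≥ 18 is true
  NOT dual-use technology: yes → false
  number of pieces ≤ 1: 60 ≤ 1 is false
  declared value ≤ 30651 USD: 29520 ≤ 30651 is true
  export license on file: yes → true
  gross weight ≤ 438.8 kg: 717.4 ≤ 438.8 is false
  shipment insured: no → false
Combine:
[1] true OR false = true
[2.2] NOT true = false
[2] true OR false = true
[3] false OR true = true
[4.2] NOT false = true
[4] false OR true = true
[5.2] NOT true = false
[5] true OR false OR false = true
[6] false OR true = true
[root] true AND true AND true AND true AND true AND true = true
Overall: true → cleared

Cleared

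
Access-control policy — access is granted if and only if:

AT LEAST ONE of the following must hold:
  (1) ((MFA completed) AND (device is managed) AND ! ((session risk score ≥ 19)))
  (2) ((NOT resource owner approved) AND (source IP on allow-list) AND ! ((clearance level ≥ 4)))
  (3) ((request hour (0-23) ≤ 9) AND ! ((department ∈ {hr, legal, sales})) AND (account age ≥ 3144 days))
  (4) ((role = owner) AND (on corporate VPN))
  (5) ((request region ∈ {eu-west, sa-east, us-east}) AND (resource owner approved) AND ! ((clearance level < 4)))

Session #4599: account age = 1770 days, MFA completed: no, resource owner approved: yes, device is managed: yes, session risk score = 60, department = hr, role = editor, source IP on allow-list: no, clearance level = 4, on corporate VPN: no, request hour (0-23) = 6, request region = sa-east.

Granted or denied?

Granted

Atomic conditions:
  MFA completed: no → false
  device is managed: yes → true
  session risk score ≥ 19: 60 ≥ 19 is true
  NOT resource owner approved: yes → false
  source IP on allow-list: no → false
  clearance level ≥ 4: 4 ≥ 4 is true
  request hour (0-23) ≤ 9: 6 ≤ 9 is true
  department ∈ {hr, legal, sales}: hr is in the set → true
  account age ≥ 3144 days: 1770 ≥ 3144 is false
  role = owner: editor == owner is false
  on corporate VPN: no → false
  request region ∈ {eu-west, sa-east, us-east}: sa-east is in the set → true
  resource owner approved: yes → true
  clearance level < 4: 4 < 4 is false
Combine:
[1.3] NOT true = false
[1] false AND true AND false = false
[2.3] NOT true = false
[2] false AND false AND false = false
[3.2] NOT true = false
[3] true AND false AND false = false
[4] false AND false = false
[5.3] NOT false = true
[5] true AND true AND true = true
[root] false OR false OR false OR false OR true = true
Overall: true → granted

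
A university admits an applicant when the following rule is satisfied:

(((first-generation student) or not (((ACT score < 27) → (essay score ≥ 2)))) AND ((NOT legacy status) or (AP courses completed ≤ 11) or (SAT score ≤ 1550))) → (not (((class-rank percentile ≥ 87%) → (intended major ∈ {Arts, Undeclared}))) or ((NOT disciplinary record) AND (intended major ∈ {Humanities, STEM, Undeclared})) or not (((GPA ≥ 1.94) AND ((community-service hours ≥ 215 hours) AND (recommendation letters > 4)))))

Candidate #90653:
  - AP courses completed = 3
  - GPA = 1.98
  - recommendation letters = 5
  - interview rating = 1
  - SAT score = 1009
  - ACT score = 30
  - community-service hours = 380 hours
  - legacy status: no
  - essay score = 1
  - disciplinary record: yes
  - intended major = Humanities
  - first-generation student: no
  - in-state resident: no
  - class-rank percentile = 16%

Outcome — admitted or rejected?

Admitted

Atomic conditions:
  first-generation student: no → false
  ACT score < 27: 30 < 27 is false
  essay score ≥ 2: 1 ≥ 2 is false
  NOT legacy status: no → true
  AP courses completed ≤ 11: 3 ≤ 11 is true
  SAT score ≤ 1550: 1009 ≤ 1550 is true
  class-rank percentile ≥ 87%: 16 ≥ 87 is false
  intended major ∈ {Arts, Undeclared}: Humanities is not in the set → false
  NOT disciplinary record: yes → false
  intended major ∈ {Humanities, STEM, Undeclared}: Humanities is in the set → true
  GPA ≥ 1.94: 1.98 ≥ 1.94 is true
  community-service hours ≥ 215 hours: 380 ≥ 215 is true
  recommendation letters > 4: 5 > 4 is true
Combine:
[1.1.2.1] false → false (antecedent false ⇒ implication holds) = true
[1.1.2] NOT true = false
[1.1] false OR false = false
[1.2] true OR true OR true = true
[1] false AND true = false
[2.1.1] false → false (antecedent false ⇒ implication holds) = true
[2.1] NOT true = false
[2.2] false AND true = false
[2.3.1.2] true AND true = true
[2.3.1] true AND true = true
[2.3] NOT true = false
[2] false OR false OR false = false
[root] false → false (antecedent false ⇒ implication holds) = true
Overall: true → admitted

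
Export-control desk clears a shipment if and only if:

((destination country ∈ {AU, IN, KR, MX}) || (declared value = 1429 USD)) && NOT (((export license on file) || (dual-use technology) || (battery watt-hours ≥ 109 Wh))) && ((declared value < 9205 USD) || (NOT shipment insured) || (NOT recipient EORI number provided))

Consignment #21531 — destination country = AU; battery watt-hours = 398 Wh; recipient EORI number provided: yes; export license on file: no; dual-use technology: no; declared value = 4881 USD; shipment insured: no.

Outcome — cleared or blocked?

Atomic conditions:
  destination country ∈ {AU, IN, KR, MX}: AU is in the set → true
  declared value = 1429 USD: 4881 == 1429 is false
  export license on file: no → false
  dual-use technology: no → false
  battery watt-hours ≥ 109 Wh: 398 ≥ 109 is true
  declared value < 9205 USD: 4881 < 9205 is true
  NOT shipment insured: no → true
  NOT recipient EORI number provided: yes → false
Combine:
[1] true OR false = true
[2.1] false OR false OR true = true
[2] NOT true = false
[3] true OR true OR false = true
[root] true AND false AND true = false
Overall: false → blocked

Blocked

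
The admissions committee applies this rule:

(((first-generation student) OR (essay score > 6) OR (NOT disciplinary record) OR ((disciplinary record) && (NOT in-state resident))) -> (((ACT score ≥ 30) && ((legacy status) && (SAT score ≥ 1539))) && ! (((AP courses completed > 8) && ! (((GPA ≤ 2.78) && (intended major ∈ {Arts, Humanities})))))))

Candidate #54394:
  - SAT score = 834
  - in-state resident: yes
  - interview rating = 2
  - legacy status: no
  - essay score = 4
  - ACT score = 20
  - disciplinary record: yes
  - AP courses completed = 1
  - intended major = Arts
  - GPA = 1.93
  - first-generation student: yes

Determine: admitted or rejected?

Rejected

Atomic conditions:
  first-generation student: yes → true
  essay score > 6: 4 > 6 is false
  NOT disciplinary record: yes → false
  disciplinary record: yes → true
  NOT in-state resident: yes → false
  ACT score ≥ 30: 20 ≥ 30 is false
  legacy status: no → false
  SAT score ≥ 1539: 834 ≥ 1539 is false
  AP courses completed > 8: 1 > 8 is false
  GPA ≤ 2.78: 1.93 ≤ 2.78 is true
  intended major ∈ {Arts, Humanities}: Arts is in the set → true
Combine:
[1.4] true AND false = false
[1] true OR false OR false OR false = true
[2.1.2] false AND false = false
[2.1] false AND false = false
[2.2.1.2.1] true AND true = true
[2.2.1.2] NOT true = false
[2.2.1] false AND false = false
[2.2] NOT false = true
[2] false AND true = false
[root] true → false = false
Overall: false → rejected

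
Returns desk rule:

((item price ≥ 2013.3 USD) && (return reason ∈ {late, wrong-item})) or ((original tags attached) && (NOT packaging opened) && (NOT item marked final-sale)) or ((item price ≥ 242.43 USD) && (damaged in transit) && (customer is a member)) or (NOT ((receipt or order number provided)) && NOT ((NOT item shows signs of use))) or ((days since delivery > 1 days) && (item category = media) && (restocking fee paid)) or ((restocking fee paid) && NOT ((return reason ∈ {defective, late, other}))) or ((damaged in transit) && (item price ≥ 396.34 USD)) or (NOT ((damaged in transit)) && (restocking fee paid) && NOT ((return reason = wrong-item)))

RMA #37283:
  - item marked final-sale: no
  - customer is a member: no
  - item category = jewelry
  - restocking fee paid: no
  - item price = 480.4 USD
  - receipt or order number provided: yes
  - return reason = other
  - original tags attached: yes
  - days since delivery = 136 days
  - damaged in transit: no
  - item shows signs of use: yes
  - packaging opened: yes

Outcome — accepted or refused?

Refused

Atomic conditions:
  item price ≥ 2013.3 USD: 480.4 ≥ 2013.3 is false
  return reason ∈ {late, wrong-item}: other is not in the set → false
  original tags attached: yes → true
  NOT packaging opened: yes → false
  NOT item marked final-sale: no → true
  item price ≥ 242.43 USD: 480.4 ≥ 242.43 is true
  damaged in transit: no → false
  customer is a member: no → false
  receipt or order number provided: yes → true
  NOT item shows signs of use: yes → false
  days since delivery > 1 days: 136 > 1 is true
  item category = media: jewelry == media is false
  restocking fee paid: no → false
  return reason ∈ {defective, late, other}: other is in the set → true
  item price ≥ 396.34 USD: 480.4 ≥ 396.34 is true
  return reason = wrong-item: other == wrong-item is false
Combine:
[1] false AND false = false
[2] true AND false AND true = false
[3] true AND false AND false = false
[4.1] NOT true = false
[4.2] NOT false = true
[4] false AND true = false
[5] true AND false AND false = false
[6.2] NOT true = false
[6] false AND false = false
[7] false AND true = false
[8.1] NOT false = true
[8.3] NOT false = true
[8] true AND false AND true = false
[root] false OR false OR false OR false OR false OR false OR false OR false = false
Overall: false → refused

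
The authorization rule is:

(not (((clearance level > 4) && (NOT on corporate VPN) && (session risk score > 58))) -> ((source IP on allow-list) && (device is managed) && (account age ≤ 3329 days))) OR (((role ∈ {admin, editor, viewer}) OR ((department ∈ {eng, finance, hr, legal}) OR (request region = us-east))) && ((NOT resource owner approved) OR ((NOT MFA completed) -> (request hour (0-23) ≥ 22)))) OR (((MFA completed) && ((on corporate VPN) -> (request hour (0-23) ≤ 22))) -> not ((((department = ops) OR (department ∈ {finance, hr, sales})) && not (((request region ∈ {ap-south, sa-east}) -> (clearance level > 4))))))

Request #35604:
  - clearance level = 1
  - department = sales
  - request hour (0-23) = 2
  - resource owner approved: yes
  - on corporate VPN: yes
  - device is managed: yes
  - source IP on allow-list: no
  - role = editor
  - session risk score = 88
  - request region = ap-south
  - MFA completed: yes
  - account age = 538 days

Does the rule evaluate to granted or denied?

Granted

Atomic conditions:
  clearance level > 4: 1 > 4 is false
  NOT on corporate VPN: yes → false
  session risk score > 58: 88 > 58 is true
  source IP on allow-list: no → false
  device is managed: yes → true
  account age ≤ 3329 days: 538 ≤ 3329 is true
  role ∈ {admin, editor, viewer}: editor is in the set → true
  department ∈ {eng, finance, hr, legal}: sales is not in the set → false
  request region = us-east: ap-south == us-east is false
  NOT resource owner approved: yes → false
  NOT MFA completed: yes → false
  request hour (0-23) ≥ 22: 2 ≥ 22 is false
  MFA completed: yes → true
  on corporate VPN: yes → true
  request hour (0-23) ≤ 22: 2 ≤ 22 is true
  department = ops: sales == ops is false
  department ∈ {finance, hr, sales}: sales is in the set → true
  request region ∈ {ap-south, sa-east}: ap-south is in the set → true
Combine:
[1.1.1] false AND false AND true = false
[1.1] NOT false = true
[1.2] false AND true AND true = false
[1] true → false = false
[2.1.2] false OR false = false
[2.1] true OR false = true
[2.2.2] false → false (antecedent false ⇒ implication holds) = true
[2.2] false OR true = true
[2] true AND true = true
[3.1.2] true → true = true
[3.1] true AND true = true
[3.2.1.1] false OR true = true
[3.2.1.2.1] true → false = false
[3.2.1.2] NOT false = true
[3.2.1] true AND true = true
[3.2] NOT true = false
[3] true → false = false
[root] false OR true OR false = true
Overall: true → granted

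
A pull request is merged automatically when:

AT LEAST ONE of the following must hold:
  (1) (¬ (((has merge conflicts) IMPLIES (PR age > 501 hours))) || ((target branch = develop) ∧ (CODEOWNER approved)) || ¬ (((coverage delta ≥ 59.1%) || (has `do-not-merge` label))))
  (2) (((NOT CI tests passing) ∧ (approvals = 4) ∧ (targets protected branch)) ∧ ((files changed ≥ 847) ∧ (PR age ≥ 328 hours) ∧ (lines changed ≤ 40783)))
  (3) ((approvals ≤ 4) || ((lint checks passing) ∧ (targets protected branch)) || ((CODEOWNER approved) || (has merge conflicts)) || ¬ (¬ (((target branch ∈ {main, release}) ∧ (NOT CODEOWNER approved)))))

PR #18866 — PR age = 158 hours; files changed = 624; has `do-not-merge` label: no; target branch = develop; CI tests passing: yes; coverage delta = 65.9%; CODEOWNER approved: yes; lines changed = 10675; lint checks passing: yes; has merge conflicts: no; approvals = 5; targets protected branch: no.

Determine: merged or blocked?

Atomic conditions:
  has merge conflicts: no → false
  PR age > 501 hours: 158 > 501 is false
  target branch = develop: develop == develop is true
  CODEOWNER approved: yes → true
  coverage delta ≥ 59.1%: 65.9 ≥ 59.1 is true
  has `do-not-merge` label: no → false
  NOT CI tests passing: yes → false
  approvals = 4: 5 == 4 is false
  targets protected branch: no → false
  files changed ≥ 847: 624 ≥ 847 is false
  PR age ≥ 328 hours: 158 ≥ 328 is false
  lines changed ≤ 40783: 10675 ≤ 40783 is true
  approvals ≤ 4: 5 ≤ 4 is false
  lint checks passing: yes → true
  target branch ∈ {main, release}: develop is not in the set → false
  NOT CODEOWNER approved: yes → false
Combine:
[1.1.1] false → false (antecedent false ⇒ implication holds) = true
[1.1] NOT true = false
[1.2] true AND true = true
[1.3.1] true OR false = true
[1.3] NOT true = false
[1] false OR true OR false = true
[2.1] false AND false AND false = false
[2.2] false AND false AND true = false
[2] false AND false = false
[3.2] true AND false = false
[3.3] true OR false = true
[3.4.1.1] false AND false = false
[3.4.1] NOT false = true
[3.4] NOT true = false
[3] false OR false OR true OR false = true
[root] true OR false OR true = true
Overall: true → merged

Merged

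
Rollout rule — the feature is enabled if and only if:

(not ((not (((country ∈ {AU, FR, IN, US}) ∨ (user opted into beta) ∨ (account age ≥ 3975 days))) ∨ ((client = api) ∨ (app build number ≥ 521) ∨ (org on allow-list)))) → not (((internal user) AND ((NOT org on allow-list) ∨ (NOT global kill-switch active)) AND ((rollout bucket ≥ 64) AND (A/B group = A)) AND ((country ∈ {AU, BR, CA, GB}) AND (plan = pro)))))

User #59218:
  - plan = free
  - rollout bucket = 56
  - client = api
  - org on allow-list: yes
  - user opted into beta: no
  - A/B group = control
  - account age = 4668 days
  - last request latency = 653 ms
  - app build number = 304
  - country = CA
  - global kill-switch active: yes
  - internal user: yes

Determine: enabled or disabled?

Atomic conditions:
  country ∈ {AU, FR, IN, US}: CA is not in the set → false
  user opted into beta: no → false
  account age ≥ 3975 days: 4668 ≥ 3975 is true
  client = api: api == api is true
  app build number ≥ 521: 304 ≥ 521 is false
  org on allow-list: yes → true
  internal user: yes → true
  NOT org on allow-list: yes → false
  NOT global kill-switch active: yes → false
  rollout bucket ≥ 64: 56 ≥ 64 is false
  A/B group = A: control == A is false
  country ∈ {AU, BR, CA, GB}: CA is in the set → true
  plan = pro: free == pro is false
Combine:
[1.1.1.1] false OR false OR true = true
[1.1.1] NOT true = false
[1.1.2] true OR false OR true = true
[1.1] false OR true = true
[1] NOT true = false
[2.1.2] false OR false = false
[2.1.3] false AND false = false
[2.1.4] true AND false = false
[2.1] true AND false AND false AND false = false
[2] NOT false = true
[root] false → true (antecedent false ⇒ implication holds) = true
Overall: true → enabled

Enabled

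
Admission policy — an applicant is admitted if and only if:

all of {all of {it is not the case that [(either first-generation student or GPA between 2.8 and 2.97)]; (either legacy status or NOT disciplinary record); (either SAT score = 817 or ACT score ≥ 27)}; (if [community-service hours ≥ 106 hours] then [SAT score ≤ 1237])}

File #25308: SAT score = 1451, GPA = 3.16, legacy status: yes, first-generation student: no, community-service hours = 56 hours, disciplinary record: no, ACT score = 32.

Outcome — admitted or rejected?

Atomic conditions:
  first-generation student: no → false
  GPA between 2.8 and 2.97: 3.16 in [2.8, 2.97] is false
  legacy status: yes → true
  NOT disciplinary record: no → true
  SAT score = 817: 1451 == 817 is false
  ACT score ≥ 27: 32 ≥ 27 is true
  community-service hours ≥ 106 hours: 56 ≥ 106 is false
  SAT score ≤ 1237: 1451 ≤ 1237 is false
Combine:
[1.1.1] false OR false = false
[1.1] NOT false = true
[1.2] true OR true = true
[1.3] false OR true = true
[1] true AND true AND true = true
[2] false → false (antecedent false ⇒ implication holds) = true
[root] true AND true = true
Overall: true → admitted

Admitted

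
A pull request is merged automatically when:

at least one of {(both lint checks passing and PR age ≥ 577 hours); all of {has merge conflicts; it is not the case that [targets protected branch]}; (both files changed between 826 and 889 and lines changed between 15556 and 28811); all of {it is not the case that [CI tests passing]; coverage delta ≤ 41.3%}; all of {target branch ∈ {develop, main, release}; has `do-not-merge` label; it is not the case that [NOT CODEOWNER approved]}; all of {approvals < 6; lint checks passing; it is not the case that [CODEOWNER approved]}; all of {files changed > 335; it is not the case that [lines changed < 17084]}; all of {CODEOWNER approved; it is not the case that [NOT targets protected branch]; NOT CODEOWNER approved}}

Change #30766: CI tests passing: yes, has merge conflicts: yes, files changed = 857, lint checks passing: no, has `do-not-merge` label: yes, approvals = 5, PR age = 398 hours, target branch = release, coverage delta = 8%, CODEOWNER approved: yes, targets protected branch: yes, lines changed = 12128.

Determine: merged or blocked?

Merged

Atomic conditions:
  lint checks passing: no → false
  PR age ≥ 577 hours: 398 ≥ 577 is false
  has merge conflicts: yes → true
  targets protected branch: yes → true
  files changed between 826 and 889: 857 in [826, 889] is true
  lines changed between 15556 and 28811: 12128 in [15556, 28811] is false
  CI tests passing: yes → true
  coverage delta ≤ 41.3%: 8 ≤ 41.3 is true
  target branch ∈ {develop, main, release}: release is in the set → true
  has `do-not-merge` label: yes → true
  NOT CODEOWNER approved: yes → false
  approvals < 6: 5 < 6 is true
  CODEOWNER approved: yes → true
  files changed > 335: 857 > 335 is true
  lines changed < 17084: 12128 < 17084 is true
  NOT targets protected branch: yes → false
Combine:
[1] false AND false = false
[2.2] NOT true = false
[2] true AND false = false
[3] true AND false = false
[4.1] NOT true = false
[4] false AND true = false
[5.3] NOT false = true
[5] true AND true AND true = true
[6.3] NOT true = false
[6] true AND false AND false = false
[7.2] NOT true = false
[7] true AND false = false
[8.2] NOT false = true
[8] true AND true AND false = false
[root] false OR false OR false OR false OR true OR false OR false OR false = true
Overall: true → merged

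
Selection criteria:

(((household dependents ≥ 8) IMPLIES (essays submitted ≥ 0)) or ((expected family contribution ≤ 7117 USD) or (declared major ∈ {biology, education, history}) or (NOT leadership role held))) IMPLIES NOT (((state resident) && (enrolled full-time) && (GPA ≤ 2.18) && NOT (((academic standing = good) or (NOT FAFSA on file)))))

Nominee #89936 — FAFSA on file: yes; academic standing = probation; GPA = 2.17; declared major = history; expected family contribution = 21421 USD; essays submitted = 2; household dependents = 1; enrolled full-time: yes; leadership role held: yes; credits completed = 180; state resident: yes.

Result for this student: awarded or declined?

Declined

Atomic conditions:
  household dependents ≥ 8: 1 ≥ 8 is false
  essays submitted ≥ 0: 2 ≥ 0 is true
  expected family contribution ≤ 7117 USD: 21421 ≤ 7117 is false
  declared major ∈ {biology, education, history}: history is in the set → true
  NOT leadership role held: yes → false
  state resident: yes → true
  enrolled full-time: yes → true
  GPA ≤ 2.18: 2.17 ≤ 2.18 is true
  academic standing = good: probation == good is false
  NOT FAFSA on file: yes → false
Combine:
[1.1] false → true (antecedent false ⇒ implication holds) = true
[1.2] false OR true OR false = true
[1] true OR true = true
[2.1.4.1] false OR false = false
[2.1.4] NOT false = true
[2.1] true AND true AND true AND true = true
[2] NOT true = false
[root] true → false = false
Overall: false → declined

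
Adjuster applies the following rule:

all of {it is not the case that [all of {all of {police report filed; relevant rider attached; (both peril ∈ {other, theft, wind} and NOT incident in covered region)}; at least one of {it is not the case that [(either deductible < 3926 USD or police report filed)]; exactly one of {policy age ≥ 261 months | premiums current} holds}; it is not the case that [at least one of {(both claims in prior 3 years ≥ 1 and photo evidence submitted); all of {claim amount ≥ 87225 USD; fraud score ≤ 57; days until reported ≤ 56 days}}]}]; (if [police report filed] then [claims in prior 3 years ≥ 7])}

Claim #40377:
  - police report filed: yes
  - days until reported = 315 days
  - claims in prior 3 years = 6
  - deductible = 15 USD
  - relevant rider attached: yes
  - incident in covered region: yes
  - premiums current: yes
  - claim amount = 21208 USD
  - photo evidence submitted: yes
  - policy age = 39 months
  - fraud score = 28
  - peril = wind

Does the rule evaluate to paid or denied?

Denied

Atomic conditions:
  police report filed: yes → true
  relevant rider attached: yes → true
  peril ∈ {other, theft, wind}: wind is in the set → true
  NOT incident in covered region: yes → false
  deductible < 3926 USD: 15 < 3926 is true
  policy age ≥ 261 months: 39 ≥ 261 is false
  premiums current: yes → true
  claims in prior 3 years ≥ 1: 6 ≥ 1 is true
  photo evidence submitted: yes → true
  claim amount ≥ 87225 USD: 21208 ≥ 87225 is false
  fraud score ≤ 57: 28 ≤ 57 is true
  days until reported ≤ 56 days: 315 ≤ 56 is false
  claims in prior 3 years ≥ 7: 6 ≥ 7 is false
Combine:
[1.1.1.3] true AND false = false
[1.1.1] true AND true AND false = false
[1.1.2.1.1] true OR true = true
[1.1.2.1] NOT true = false
[1.1.2.2] exactly-one(false, true) = true
[1.1.2] false OR true = true
[1.1.3.1.1] true AND true = true
[1.1.3.1.2] false AND true AND false = false
[1.1.3.1] true OR false = true
[1.1.3] NOT true = false
[1.1] false AND true AND false = false
[1] NOT false = true
[2] true → false = false
[root] true AND false = false
Overall: false → denied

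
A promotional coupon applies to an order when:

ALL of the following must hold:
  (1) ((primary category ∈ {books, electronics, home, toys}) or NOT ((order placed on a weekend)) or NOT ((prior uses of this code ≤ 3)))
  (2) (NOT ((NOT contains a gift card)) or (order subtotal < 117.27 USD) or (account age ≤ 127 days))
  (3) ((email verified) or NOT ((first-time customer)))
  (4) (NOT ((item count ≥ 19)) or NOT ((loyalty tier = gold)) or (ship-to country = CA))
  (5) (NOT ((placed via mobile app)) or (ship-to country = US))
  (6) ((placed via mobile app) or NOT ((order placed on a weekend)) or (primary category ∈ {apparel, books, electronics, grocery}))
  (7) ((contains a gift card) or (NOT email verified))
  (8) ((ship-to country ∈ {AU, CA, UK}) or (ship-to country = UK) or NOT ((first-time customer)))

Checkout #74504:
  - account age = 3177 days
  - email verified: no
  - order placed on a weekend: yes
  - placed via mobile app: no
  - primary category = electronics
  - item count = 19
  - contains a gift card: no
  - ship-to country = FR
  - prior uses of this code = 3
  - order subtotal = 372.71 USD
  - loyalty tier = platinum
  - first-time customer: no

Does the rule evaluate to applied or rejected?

Atomic conditions:
  primary category ∈ {books, electronics, home, toys}: electronics is in the set → true
  order placed on a weekend: yes → true
  prior uses of this code ≤ 3: 3 ≤ 3 is true
  NOT contains a gift card: no → true
  order subtotal < 117.27 USD: 372.71 < 117.27 is false
  account age ≤ 127 days: 3177 ≤ 127 is false
  email verified: no → false
  first-time customer: no → false
  item count ≥ 19: 19 ≥ 19 is true
  loyalty tier = gold: platinum == gold is false
  ship-to country = CA: FR == CA is false
  placed via mobile app: no → false
  ship-to country = US: FR == US is false
  primary category ∈ {apparel, books, electronics, grocery}: electronics is in the set → true
  contains a gift card: no → false
  NOT email verified: no → true
  ship-to country ∈ {AU, CA, UK}: FR is not in the set → false
  ship-to country = UK: FR == UK is false
Combine:
[1.2] NOT true = false
[1.3] NOT true = false
[1] true OR false OR false = true
[2.1] NOT true = false
[2] false OR false OR false = false
[3.2] NOT false = true
[3] false OR true = true
[4.1] NOT true = false
[4.2] NOT false = true
[4] false OR true OR false = true
[5.1] NOT false = true
[5] true OR false = true
[6.2] NOT true = false
[6] false OR false OR true = true
[7] false OR true = true
[8.3] NOT false = true
[8] false OR false OR true = true
[root] true AND false AND true AND true AND true AND true AND true AND true = false
Overall: false → rejected

Rejected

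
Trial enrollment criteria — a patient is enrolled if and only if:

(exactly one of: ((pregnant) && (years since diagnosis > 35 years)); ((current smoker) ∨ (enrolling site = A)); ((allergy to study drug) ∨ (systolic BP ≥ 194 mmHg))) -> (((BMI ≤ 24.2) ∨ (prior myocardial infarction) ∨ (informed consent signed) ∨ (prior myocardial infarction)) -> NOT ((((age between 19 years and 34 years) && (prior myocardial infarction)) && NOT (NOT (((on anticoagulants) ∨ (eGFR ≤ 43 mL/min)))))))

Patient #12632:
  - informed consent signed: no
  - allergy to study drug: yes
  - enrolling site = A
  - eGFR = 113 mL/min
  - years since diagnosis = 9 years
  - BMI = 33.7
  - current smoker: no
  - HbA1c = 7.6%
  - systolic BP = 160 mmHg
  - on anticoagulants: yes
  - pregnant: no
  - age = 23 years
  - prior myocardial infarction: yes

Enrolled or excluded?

Enrolled

Atomic conditions:
  pregnant: no → false
  years since diagnosis > 35 years: 9 > 35 is false
  current smoker: no → false
  enrolling site = A: A == A is true
  allergy to study drug: yes → true
  systolic BP ≥ 194 mmHg: 160 ≥ 194 is false
  BMI ≤ 24.2: 33.7 ≤ 24.2 is false
  prior myocardial infarction: yes → true
  informed consent signed: no → false
  age between 19 years and 34 years: 23 in [19, 34] is true
  on anticoagulants: yes → true
  eGFR ≤ 43 mL/min: 113 ≤ 43 is false
Combine:
[1.1] false AND false = false
[1.2] false OR true = true
[1.3] true OR false = true
[1] exactly-one(false, true, true) = false
[2.1] false OR true OR false OR true = true
[2.2.1.1] true AND true = true
[2.2.1.2.1.1] true OR false = true
[2.2.1.2.1] NOT true = false
[2.2.1.2] NOT false = true
[2.2.1] true AND true = true
[2.2] NOT true = false
[2] true → false = false
[root] false → false (antecedent false ⇒ implication holds) = true
Overall: true → enrolled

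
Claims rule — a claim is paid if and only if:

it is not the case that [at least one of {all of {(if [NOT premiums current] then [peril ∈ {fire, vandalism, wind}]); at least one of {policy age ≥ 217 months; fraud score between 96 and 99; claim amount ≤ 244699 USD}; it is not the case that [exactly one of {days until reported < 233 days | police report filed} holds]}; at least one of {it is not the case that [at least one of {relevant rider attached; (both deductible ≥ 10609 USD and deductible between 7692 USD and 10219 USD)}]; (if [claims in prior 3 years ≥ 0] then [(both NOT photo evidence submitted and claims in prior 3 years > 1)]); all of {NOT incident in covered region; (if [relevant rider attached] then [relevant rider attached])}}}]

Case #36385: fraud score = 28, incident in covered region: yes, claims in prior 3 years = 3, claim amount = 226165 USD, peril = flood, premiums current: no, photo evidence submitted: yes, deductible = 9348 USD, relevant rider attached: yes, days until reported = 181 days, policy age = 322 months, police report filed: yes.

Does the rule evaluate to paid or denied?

Paid

Atomic conditions:
  NOT premiums current: no → true
  peril ∈ {fire, vandalism, wind}: flood is not in the set → false
  policy age ≥ 217 months: 322 ≥ 217 is true
  fraud score between 96 and 99: 28 in [96, 99] is false
  claim amount ≤ 244699 USD: 226165 ≤ 244699 is true
  days until reported < 233 days: 181 < 233 is true
  police report filed: yes → true
  relevant rider attached: yes → true
  deductible ≥ 10609 USD: 9348 ≥ 10609 is false
  deductible between 7692 USD and 10219 USD: 9348 in [7692, 10219] is true
  claims in prior 3 years ≥ 0: 3 ≥ 0 is true
  NOT photo evidence submitted: yes → false
  claims in prior 3 years > 1: 3 > 1 is true
  NOT incident in covered region: yes → false
Combine:
[1.1.1] true → false = false
[1.1.2] true OR false OR true = true
[1.1.3.1] exactly-one(true, true) = false
[1.1.3] NOT false = true
[1.1] false AND true AND true = false
[1.2.1.1.2] false AND true = false
[1.2.1.1] true OR false = true
[1.2.1] NOT true = false
[1.2.2.2] false AND true = false
[1.2.2] true → false = false
[1.2.3.2] true → true = true
[1.2.3] false AND true = false
[1.2] false OR false OR false = false
[1] false OR false = false
[root] NOT false = true
Overall: true → paid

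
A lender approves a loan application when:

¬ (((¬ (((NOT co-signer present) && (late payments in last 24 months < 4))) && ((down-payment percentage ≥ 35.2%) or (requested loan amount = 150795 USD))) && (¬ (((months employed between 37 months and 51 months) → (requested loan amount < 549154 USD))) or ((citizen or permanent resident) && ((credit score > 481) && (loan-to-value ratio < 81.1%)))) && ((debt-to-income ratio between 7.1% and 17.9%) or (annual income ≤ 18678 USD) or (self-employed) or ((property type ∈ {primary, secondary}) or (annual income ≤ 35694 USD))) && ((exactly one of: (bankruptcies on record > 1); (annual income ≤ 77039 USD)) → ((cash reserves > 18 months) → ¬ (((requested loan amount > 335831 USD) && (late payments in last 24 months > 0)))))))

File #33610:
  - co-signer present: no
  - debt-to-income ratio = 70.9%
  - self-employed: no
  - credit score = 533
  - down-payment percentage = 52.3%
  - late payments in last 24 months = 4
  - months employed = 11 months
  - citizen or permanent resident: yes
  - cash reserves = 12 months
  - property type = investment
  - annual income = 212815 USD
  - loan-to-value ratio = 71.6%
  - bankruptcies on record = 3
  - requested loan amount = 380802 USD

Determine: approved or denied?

Atomic conditions:
  NOT co-signer present: no → true
  late payments in last 24 months < 4: 4 < 4 is false
  down-payment percentage ≥ 35.2%: 52.3 ≥ 35.2 is true
  requested loan amount = 150795 USD: 380802 == 150795 is false
  months employed between 37 months and 51 months: 11 in [37, 51] is false
  requested loan amount < 549154 USD: 380802 < 549154 is true
  citizen or permanent resident: yes → true
  credit score > 481: 533 > 481 is true
  loan-to-value ratio < 81.1%: 71.6 < 81.1 is true
  debt-to-income ratio between 7.1% and 17.9%: 70.9 in [7.1, 17.9] is false
  annual income ≤ 18678 USD: 212815 ≤ 18678 is false
  self-employed: no → false
  property type ∈ {primary, secondary}: investment is not in the set → false
  annual income ≤ 35694 USD: 212815 ≤ 35694 is false
  bankruptcies on record > 1: 3 > 1 is true
  annual income ≤ 77039 USD: 212815 ≤ 77039 is false
  cash reserves > 18 months: 12 > 18 is false
  requested loan amount > 335831 USD: 380802 > 335831 is true
  late payments in last 24 months > 0: 4 > 0 is true
Combine:
[1.1.1.1] true AND false = false
[1.1.1] NOT false = true
[1.1.2] true OR false = true
[1.1] true AND true = true
[1.2.1.1] false → true (antecedent false ⇒ implication holds) = true
[1.2.1] NOT true = false
[1.2.2.2] true AND true = true
[1.2.2] true AND true = true
[1.2] false OR true = true
[1.3.4] false OR false = false
[1.3] false OR false OR false OR false = false
[1.4.1] exactly-one(true, false) = true
[1.4.2.2.1] true AND true = true
[1.4.2.2] NOT true = false
[1.4.2] false → false (antecedent false ⇒ implication holds) = true
[1.4] true → true = true
[1] true AND true AND false AND true = false
[root] NOT false = true
Overall: true → approved

Approved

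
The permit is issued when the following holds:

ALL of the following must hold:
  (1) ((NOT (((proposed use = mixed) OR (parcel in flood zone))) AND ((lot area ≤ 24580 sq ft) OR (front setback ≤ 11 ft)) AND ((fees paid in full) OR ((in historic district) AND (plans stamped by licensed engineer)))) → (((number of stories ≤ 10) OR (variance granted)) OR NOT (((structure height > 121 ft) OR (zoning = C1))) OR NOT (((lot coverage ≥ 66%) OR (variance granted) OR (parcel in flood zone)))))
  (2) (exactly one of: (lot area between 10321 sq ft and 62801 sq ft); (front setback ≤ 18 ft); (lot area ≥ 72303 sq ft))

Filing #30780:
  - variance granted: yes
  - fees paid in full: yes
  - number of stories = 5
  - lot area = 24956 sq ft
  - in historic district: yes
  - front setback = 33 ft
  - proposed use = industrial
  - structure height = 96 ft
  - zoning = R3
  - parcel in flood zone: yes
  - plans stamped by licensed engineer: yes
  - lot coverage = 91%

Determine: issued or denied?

Atomic conditions:
  proposed use = mixed: industrial == mixed is false
  parcel in flood zone: yes → true
  lot area ≤ 24580 sq ft: 24956 ≤ 24580 is false
  front setback ≤ 11 ft: 33 ≤ 11 is false
  fees paid in full: yes → true
  in historic district: yes → true
  plans stamped by licensed engineer: yes → true
  number of stories ≤ 10: 5 ≤ 10 is true
  variance granted: yes → true
  structure height > 121 ft: 96 > 121 is false
  zoning = C1: R3 == C1 is false
  lot coverage ≥ 66%: 91 ≥ 66 is true
  lot area between 10321 sq ft and 62801 sq ft: 24956 in [10321, 62801] is true
  front setback ≤ 18 ft: 33 ≤ 18 is false
  lot area ≥ 72303 sq ft: 24956 ≥ 72303 is false
Combine:
[1.1.1.1] false OR true = true
[1.1.1] NOT true = false
[1.1.2] false OR false = false
[1.1.3.2] true AND true = true
[1.1.3] true OR true = true
[1.1] false AND false AND true = false
[1.2.1] true OR true = true
[1.2.2.1] false OR false = false
[1.2.2] NOT false = true
[1.2.3.1] true OR true OR true = true
[1.2.3] NOT true = false
[1.2] true OR true OR false = true
[1] false → true (antecedent false ⇒ implication holds) = true
[2] exactly-one(true, false, false) = true
[root] true AND true = true
Overall: true → issued

Issued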